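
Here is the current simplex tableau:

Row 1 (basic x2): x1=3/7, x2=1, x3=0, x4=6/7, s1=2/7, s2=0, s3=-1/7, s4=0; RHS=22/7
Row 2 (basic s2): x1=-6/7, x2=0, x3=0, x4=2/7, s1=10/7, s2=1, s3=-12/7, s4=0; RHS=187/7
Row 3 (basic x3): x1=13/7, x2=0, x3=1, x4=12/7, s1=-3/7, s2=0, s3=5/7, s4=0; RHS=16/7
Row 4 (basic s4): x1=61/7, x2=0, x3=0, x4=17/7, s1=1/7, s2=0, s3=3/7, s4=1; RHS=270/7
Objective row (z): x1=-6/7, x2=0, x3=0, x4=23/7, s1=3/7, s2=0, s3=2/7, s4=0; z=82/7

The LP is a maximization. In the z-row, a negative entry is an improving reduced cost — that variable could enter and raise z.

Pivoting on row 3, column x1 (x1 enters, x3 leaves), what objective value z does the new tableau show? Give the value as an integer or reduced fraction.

Minimum ratio for x1: (16/7)/(13/7) = 16/13.
z changes by −(z-row coeff of x1)·ratio = −(-6/7)·(16/13) = 96/91.
New z = 82/7 + (96/91) = 166/13.

166/13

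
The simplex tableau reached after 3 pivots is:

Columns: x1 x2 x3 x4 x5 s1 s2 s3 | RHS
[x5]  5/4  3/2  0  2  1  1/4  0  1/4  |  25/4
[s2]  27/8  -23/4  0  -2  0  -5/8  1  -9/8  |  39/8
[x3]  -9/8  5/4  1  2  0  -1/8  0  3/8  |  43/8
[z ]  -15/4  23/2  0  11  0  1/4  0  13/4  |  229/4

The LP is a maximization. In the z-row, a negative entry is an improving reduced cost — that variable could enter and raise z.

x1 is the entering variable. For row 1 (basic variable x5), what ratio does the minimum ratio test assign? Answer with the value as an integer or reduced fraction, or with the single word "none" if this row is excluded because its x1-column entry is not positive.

Ratio = RHS / (x1 entry) = (25/4) / (5/4) = 5.

5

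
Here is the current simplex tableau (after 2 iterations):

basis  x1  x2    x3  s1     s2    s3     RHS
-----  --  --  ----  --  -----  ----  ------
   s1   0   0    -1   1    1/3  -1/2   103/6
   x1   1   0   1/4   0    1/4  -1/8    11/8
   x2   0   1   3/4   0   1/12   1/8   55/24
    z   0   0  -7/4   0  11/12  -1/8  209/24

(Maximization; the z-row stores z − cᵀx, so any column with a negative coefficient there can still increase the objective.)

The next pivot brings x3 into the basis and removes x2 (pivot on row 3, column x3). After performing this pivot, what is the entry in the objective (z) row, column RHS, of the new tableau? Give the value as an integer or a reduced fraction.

253/18

Pivot element is row 3, column x3: 3/4.
Normalize row 3: new (row 3, RHS) = (55/24)/(3/4) = 55/18.
z-row ← z-row − (-7/4)·(new row 3): 209/24 − (-7/4)·(55/18) = 253/18.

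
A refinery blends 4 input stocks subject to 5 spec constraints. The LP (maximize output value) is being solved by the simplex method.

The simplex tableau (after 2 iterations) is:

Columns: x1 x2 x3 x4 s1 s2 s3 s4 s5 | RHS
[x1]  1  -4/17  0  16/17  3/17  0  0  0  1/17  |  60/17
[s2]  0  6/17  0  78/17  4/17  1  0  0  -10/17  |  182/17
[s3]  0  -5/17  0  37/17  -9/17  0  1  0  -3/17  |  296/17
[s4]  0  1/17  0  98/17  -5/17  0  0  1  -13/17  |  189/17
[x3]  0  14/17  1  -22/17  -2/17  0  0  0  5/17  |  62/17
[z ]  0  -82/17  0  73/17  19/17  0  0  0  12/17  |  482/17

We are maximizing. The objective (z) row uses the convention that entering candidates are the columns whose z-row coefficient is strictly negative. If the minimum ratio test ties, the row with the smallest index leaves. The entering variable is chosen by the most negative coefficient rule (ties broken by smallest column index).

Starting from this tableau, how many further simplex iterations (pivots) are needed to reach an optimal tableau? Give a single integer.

2

pivot: x2 in, x3 out → z = 348/7
pivot: x4 in, s2 out → z = 500/9
No improving column remains; optimal.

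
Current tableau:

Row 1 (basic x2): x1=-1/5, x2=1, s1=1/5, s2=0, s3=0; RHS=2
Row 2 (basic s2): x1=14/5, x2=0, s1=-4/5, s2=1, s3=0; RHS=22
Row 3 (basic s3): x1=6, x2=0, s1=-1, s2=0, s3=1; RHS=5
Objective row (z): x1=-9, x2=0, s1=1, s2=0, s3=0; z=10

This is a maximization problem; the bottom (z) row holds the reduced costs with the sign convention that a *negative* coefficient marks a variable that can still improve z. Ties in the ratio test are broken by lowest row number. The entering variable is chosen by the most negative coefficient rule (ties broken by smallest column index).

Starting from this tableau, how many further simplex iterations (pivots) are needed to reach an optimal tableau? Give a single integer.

pivot: x1 in, s3 out → z = 35/2
pivot: s1 in, x2 out → z = 24
No improving column remains; optimal.

2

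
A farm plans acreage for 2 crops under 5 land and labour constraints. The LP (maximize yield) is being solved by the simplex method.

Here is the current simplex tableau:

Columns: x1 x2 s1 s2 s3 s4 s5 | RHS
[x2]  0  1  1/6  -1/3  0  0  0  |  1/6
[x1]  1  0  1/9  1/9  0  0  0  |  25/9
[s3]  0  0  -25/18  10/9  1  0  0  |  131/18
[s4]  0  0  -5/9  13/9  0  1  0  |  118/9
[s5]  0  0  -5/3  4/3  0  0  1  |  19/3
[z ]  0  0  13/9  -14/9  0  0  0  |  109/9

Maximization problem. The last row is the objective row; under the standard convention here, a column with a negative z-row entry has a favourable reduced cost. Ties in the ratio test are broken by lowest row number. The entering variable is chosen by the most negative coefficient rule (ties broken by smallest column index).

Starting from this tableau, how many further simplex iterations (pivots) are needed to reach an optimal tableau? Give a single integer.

pivot: s2 in, s5 out → z = 39/2
pivot: s1 in, s4 out → z = 22
No improving column remains; optimal.

2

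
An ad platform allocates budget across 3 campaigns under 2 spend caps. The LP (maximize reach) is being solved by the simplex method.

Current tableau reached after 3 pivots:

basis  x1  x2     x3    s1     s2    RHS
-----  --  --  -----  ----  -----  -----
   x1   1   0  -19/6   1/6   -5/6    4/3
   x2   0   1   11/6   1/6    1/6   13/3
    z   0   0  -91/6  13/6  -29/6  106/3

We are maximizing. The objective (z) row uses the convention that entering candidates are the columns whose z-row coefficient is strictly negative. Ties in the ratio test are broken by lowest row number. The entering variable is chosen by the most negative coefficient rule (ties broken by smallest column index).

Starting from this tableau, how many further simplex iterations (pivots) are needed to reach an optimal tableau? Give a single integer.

pivot: x3 in, x2 out → z = 783/11
pivot: s2 in, x3 out → z = 161
No improving column remains; optimal.

2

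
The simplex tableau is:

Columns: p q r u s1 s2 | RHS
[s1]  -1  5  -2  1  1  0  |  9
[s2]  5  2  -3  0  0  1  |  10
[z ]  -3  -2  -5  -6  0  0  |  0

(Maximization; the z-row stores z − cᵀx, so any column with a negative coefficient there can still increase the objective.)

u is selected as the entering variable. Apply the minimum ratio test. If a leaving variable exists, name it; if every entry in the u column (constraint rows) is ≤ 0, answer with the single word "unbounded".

Ratios: row 1 (s1): 9/1 = 9; row 2 (s2): entry 0 ≤ 0, skip.
Minimum ratio is in the s1 row, so s1 leaves.

s1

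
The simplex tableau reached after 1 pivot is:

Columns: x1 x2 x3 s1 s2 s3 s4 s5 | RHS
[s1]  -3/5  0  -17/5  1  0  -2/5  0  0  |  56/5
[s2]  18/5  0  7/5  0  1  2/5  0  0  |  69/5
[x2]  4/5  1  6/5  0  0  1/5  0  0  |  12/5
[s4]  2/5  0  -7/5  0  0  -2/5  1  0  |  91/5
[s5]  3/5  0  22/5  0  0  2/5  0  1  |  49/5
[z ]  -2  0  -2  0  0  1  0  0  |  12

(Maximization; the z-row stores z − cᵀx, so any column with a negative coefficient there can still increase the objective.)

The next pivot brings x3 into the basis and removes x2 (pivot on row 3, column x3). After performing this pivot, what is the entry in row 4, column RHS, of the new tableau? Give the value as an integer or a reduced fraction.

Pivot element is row 3, column x3: 6/5.
Normalize row 3: new (row 3, RHS) = (12/5)/(6/5) = 2.
row 4 ← row 4 − (-7/5)·(new row 3): 91/5 − (-7/5)·2 = 21.

21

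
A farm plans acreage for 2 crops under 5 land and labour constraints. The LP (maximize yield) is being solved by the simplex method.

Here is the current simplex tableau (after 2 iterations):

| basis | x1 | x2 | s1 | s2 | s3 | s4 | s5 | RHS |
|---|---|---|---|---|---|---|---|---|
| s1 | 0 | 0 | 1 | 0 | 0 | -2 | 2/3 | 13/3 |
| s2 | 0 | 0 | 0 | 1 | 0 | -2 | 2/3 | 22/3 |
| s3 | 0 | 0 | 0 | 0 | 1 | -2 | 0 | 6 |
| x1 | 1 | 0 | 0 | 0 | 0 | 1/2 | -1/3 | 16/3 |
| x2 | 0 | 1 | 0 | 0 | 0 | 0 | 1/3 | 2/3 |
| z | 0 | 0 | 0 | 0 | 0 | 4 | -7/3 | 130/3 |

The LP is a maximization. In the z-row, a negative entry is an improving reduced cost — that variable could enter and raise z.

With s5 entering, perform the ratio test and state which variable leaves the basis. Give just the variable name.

Ratios: row 1 (s1): (13/3)/(2/3) = 13/2; row 2 (s2): (22/3)/(2/3) = 11; row 3 (s3): entry 0 ≤ 0, skip; row 4 (x1): entry -1/3 ≤ 0, skip; row 5 (x2): (2/3)/(1/3) = 2.
Minimum ratio 2 is in the x2 row, so x2 leaves.

x2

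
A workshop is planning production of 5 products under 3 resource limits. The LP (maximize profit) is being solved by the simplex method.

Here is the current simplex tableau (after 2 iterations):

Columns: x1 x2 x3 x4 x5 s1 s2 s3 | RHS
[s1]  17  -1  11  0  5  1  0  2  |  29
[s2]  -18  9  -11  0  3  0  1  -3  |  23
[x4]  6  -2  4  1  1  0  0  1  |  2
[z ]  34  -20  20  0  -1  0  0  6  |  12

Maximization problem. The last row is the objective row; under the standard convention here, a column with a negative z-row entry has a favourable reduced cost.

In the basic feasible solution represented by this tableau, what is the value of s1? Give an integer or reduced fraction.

s1 is basic (row 1); its value is the RHS of that row: 29.

29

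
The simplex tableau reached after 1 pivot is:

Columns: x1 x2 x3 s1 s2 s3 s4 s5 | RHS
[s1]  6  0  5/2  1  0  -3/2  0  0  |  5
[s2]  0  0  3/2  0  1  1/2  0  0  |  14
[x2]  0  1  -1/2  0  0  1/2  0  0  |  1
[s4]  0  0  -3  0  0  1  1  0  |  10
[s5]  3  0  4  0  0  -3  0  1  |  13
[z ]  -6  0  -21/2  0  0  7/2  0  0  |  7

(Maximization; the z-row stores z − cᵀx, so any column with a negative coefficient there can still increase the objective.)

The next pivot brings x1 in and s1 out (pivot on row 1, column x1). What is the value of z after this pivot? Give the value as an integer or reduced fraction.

12

Minimum ratio for x1: 5/6 = 5/6.
z changes by −(z-row coeff of x1)·ratio = −(-6)·(5/6) = 5.
New z = 7 + 5 = 12.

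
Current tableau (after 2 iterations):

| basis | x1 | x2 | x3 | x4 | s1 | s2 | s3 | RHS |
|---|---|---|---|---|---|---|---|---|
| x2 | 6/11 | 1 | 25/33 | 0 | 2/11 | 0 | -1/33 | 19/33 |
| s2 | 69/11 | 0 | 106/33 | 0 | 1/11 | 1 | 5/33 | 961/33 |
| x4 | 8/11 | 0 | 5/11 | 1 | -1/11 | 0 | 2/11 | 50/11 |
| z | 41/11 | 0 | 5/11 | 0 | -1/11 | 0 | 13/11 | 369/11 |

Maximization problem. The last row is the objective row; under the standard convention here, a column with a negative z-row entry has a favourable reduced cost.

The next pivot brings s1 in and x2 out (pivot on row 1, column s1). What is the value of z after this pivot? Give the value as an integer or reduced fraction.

Minimum ratio for s1: (19/33)/(2/11) = 19/6.
z changes by −(z-row coeff of s1)·ratio = −(-1/11)·(19/6) = 19/66.
New z = 369/11 + (19/66) = 203/6.

203/6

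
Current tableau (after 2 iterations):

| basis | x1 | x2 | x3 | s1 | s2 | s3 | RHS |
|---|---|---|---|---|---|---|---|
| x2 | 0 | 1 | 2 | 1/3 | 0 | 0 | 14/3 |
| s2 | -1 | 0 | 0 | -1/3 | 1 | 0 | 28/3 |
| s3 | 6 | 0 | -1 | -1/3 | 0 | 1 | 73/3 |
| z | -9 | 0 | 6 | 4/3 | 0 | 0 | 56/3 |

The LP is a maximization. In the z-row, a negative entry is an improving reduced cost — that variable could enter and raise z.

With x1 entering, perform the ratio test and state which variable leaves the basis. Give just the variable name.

Ratios: row 1 (x2): entry 0 ≤ 0, skip; row 2 (s2): entry -1 ≤ 0, skip; row 3 (s3): (73/3)/6 = 73/18.
Minimum ratio 73/18 is in the s3 row, so s3 leaves.

s3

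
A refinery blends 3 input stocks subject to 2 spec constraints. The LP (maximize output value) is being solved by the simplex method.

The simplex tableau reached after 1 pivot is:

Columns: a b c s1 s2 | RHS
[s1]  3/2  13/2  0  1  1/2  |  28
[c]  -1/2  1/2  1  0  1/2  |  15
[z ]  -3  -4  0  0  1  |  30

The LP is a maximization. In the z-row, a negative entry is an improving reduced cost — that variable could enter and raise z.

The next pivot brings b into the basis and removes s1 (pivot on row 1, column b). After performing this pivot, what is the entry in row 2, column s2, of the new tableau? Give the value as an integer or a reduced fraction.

6/13

Pivot element is row 1, column b: 13/2.
Normalize row 1: new (row 1, s2) = (1/2)/(13/2) = 1/13.
row 2 ← row 2 − (1/2)·(new row 1): 1/2 − (1/2)·(1/13) = 6/13.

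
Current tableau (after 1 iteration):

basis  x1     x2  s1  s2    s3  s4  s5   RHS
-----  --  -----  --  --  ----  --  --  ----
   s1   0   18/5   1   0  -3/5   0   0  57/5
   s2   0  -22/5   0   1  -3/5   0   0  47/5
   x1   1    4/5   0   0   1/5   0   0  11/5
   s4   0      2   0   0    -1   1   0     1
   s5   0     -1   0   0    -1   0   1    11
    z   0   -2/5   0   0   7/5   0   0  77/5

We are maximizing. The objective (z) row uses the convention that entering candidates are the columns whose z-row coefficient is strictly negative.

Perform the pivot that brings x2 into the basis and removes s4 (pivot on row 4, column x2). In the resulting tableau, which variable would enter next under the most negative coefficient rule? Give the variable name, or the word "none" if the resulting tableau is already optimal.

none

Pivot element 2. New z-row = old z-row − (-2/5)·(row 4/2).
Updated z-row coefficients: x1: 0, x2: 0, s1: 0, s2: 0, s3: 6/5, s4: 1/5, s5: 0.
No coefficient is strictly negative; the tableau after this pivot is optimal.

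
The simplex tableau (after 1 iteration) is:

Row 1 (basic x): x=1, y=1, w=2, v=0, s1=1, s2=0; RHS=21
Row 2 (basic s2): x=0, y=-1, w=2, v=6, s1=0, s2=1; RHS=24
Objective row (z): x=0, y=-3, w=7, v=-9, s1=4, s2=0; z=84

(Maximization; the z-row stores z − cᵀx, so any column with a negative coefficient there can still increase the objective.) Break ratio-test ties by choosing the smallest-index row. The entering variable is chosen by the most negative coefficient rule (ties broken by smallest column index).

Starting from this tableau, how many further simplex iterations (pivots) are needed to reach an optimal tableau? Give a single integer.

pivot: v in, s2 out → z = 120
pivot: y in, x out → z = 429/2
No improving column remains; optimal.

2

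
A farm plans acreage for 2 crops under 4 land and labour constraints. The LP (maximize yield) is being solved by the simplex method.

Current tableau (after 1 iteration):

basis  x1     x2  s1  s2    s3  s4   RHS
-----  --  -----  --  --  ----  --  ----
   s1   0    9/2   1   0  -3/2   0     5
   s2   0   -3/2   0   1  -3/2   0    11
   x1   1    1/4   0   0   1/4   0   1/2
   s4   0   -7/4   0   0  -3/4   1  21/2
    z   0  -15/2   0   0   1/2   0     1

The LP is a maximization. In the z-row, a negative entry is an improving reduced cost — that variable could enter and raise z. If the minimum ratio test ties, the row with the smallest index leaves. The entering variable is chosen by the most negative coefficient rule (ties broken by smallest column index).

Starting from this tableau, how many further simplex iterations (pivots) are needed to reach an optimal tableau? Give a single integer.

2

pivot: x2 in, s1 out → z = 28/3
pivot: s3 in, x1 out → z = 32/3
No improving column remains; optimal.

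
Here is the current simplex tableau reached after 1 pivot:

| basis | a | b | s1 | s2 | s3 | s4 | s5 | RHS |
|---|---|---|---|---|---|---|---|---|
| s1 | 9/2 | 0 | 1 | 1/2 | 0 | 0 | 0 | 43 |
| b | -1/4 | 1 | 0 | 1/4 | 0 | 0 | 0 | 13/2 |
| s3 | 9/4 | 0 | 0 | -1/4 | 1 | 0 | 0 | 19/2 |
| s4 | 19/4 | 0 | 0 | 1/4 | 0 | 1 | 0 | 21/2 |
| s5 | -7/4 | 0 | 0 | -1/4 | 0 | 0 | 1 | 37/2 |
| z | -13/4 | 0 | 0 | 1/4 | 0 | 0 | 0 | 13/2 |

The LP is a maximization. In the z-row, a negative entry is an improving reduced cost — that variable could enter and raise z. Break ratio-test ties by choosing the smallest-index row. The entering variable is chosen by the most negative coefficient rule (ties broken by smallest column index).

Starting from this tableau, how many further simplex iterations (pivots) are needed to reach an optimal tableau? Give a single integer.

pivot: a in, s4 out → z = 260/19
No improving column remains; optimal.

1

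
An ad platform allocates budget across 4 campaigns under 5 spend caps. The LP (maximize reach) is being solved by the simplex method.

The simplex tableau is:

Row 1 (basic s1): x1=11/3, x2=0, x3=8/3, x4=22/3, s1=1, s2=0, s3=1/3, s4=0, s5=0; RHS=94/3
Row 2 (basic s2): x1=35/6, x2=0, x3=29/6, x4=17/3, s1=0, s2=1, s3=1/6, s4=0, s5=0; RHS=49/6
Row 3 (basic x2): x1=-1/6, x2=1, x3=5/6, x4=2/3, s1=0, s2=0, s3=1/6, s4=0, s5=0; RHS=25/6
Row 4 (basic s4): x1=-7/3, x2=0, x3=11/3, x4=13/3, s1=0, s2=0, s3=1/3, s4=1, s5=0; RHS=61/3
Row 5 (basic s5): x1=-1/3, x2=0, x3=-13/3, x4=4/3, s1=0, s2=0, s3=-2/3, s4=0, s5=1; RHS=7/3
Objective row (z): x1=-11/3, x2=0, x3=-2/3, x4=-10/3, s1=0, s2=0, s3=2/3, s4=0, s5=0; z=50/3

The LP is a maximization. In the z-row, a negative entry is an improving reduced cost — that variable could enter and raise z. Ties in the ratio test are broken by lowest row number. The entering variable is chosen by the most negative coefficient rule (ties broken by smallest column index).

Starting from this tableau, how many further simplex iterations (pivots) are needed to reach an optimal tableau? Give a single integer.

1

pivot: x1 in, s2 out → z = 109/5
No improving column remains; optimal.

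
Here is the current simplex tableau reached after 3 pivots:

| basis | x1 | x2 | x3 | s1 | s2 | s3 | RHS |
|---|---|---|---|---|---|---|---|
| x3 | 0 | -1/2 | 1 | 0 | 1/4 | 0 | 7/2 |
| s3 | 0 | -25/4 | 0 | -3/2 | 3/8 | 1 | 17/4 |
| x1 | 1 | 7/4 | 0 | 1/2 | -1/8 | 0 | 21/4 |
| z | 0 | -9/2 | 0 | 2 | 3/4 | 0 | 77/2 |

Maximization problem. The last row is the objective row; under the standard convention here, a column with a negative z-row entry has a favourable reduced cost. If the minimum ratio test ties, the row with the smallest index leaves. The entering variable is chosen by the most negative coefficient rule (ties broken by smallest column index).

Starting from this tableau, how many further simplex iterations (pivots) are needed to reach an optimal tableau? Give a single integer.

1

pivot: x2 in, x1 out → z = 52
No improving column remains; optimal.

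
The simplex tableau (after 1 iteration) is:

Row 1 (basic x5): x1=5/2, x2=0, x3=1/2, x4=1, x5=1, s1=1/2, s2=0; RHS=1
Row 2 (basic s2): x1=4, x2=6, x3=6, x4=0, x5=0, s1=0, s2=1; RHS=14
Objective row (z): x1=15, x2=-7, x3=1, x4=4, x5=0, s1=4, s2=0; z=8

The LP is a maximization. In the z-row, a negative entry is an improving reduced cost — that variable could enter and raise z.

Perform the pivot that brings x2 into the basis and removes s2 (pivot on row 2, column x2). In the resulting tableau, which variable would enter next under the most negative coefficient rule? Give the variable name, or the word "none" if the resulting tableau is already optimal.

Pivot element 6. New z-row = old z-row − (-7)·(row 2/6).
Updated z-row coefficients: x1: 59/3, x2: 0, x3: 8, x4: 4, x5: 0, s1: 4, s2: 7/6.
No coefficient is strictly negative; the tableau after this pivot is optimal.

none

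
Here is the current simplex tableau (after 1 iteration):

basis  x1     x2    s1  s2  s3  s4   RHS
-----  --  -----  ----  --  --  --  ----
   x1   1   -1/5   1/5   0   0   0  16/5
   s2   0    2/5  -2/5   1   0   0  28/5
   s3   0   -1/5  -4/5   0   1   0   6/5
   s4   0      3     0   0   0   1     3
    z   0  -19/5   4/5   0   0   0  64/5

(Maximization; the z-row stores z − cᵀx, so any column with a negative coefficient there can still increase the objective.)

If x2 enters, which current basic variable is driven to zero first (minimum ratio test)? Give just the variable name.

s4

Ratios: row 1 (x1): entry -1/5 ≤ 0, skip; row 2 (s2): (28/5)/(2/5) = 14; row 3 (s3): entry -1/5 ≤ 0, skip; row 4 (s4): 3/3 = 1.
Minimum ratio 1 is in the s4 row, so s4 leaves.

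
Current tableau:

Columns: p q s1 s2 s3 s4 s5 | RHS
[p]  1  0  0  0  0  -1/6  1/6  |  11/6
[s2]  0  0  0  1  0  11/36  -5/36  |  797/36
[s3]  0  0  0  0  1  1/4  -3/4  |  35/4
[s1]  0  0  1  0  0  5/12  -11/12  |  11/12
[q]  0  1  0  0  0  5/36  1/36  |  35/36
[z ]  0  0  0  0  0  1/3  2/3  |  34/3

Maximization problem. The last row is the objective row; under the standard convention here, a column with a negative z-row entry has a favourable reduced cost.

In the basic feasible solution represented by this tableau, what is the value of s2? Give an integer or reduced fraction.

797/36

s2 is basic (row 2); its value is the RHS of that row: 797/36.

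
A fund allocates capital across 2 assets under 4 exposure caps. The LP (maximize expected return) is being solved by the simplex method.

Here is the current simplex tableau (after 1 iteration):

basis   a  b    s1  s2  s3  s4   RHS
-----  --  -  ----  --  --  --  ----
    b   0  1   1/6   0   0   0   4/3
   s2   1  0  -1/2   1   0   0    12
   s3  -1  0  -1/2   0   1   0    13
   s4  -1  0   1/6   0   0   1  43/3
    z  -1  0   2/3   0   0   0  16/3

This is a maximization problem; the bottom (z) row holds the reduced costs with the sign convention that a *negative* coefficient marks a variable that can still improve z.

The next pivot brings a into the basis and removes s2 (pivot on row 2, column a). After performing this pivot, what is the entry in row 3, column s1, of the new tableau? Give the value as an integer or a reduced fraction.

-1

Pivot element is row 2, column a: 1.
Normalize row 2: new (row 2, s1) = (-1/2)/1 = -1/2.
row 3 ← row 3 − (-1)·(new row 2): -1/2 − (-1)·(-1/2) = -1.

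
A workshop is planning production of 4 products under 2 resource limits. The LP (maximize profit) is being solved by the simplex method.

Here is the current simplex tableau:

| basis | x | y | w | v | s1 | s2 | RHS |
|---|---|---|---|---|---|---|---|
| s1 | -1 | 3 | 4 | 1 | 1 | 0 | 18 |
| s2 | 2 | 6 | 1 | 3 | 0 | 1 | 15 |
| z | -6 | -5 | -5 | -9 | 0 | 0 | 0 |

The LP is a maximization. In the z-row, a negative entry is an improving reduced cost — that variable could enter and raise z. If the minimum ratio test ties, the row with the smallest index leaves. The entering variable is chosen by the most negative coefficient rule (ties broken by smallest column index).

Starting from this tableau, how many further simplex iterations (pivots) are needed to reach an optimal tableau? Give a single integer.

pivot: v in, s2 out → z = 45
pivot: w in, s1 out → z = 573/11
pivot: x in, v out → z = 169/3
No improving column remains; optimal.

3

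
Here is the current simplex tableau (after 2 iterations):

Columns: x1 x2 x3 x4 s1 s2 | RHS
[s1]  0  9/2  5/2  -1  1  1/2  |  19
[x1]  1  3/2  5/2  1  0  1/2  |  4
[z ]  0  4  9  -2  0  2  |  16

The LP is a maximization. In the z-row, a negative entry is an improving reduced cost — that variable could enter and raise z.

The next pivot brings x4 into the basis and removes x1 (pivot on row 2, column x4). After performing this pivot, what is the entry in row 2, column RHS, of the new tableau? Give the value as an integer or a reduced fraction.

Pivot element is row 2, column x4: 1.
Normalize row 2: new (row 2, RHS) = 4/1 = 4.
Row 2 is the pivot row, so the entry is 4.

4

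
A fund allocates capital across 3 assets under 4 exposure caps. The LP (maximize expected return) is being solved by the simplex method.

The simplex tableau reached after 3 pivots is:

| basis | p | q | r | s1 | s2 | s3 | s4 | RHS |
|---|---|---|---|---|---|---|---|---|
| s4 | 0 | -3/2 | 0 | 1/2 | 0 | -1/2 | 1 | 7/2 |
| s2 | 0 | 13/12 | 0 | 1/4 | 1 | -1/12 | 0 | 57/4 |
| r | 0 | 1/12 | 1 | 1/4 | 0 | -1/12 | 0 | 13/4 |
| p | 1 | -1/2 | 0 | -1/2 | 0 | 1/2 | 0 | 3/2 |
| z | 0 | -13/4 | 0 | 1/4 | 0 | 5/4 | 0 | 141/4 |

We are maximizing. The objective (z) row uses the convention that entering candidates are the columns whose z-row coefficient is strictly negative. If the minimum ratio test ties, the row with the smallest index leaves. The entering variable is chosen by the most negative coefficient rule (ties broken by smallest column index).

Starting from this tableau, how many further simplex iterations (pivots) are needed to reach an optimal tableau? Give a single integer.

1

pivot: q in, s2 out → z = 78
No improving column remains; optimal.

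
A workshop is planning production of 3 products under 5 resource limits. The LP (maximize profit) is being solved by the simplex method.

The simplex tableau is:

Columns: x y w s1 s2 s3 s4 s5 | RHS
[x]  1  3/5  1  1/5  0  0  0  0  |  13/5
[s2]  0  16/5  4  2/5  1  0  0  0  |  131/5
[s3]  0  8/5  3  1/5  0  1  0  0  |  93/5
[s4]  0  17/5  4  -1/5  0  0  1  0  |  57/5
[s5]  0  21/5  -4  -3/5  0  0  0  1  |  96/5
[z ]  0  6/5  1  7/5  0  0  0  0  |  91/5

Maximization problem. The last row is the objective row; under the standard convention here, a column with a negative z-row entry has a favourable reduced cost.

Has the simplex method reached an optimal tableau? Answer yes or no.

No objective-row coefficient is strictly negative, so no entering variable exists; the tableau is optimal.

yes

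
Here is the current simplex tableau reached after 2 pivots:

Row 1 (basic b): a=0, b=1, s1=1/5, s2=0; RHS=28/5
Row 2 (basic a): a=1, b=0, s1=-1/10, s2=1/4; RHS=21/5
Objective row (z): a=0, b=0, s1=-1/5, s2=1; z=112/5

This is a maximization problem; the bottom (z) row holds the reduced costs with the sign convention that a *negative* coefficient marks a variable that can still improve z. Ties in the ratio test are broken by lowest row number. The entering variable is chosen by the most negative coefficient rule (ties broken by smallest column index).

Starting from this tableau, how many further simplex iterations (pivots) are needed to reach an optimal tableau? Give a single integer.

1

pivot: s1 in, b out → z = 28
No improving column remains; optimal.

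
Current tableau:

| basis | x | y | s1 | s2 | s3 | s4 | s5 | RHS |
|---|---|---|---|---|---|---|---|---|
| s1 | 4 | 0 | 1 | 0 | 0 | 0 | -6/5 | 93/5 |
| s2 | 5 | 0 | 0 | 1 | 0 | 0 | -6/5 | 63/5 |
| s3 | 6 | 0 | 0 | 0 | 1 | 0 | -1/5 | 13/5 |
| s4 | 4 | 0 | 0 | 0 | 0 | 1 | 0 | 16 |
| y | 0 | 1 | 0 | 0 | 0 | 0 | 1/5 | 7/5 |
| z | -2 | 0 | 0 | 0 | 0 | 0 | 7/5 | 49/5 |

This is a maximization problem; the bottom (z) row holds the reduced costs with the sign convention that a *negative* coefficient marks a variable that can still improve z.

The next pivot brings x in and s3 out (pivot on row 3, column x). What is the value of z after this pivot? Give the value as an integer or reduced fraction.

Minimum ratio for x: (13/5)/6 = 13/30.
z changes by −(z-row coeff of x)·ratio = −(-2)·(13/30) = 13/15.
New z = 49/5 + (13/15) = 32/3.

32/3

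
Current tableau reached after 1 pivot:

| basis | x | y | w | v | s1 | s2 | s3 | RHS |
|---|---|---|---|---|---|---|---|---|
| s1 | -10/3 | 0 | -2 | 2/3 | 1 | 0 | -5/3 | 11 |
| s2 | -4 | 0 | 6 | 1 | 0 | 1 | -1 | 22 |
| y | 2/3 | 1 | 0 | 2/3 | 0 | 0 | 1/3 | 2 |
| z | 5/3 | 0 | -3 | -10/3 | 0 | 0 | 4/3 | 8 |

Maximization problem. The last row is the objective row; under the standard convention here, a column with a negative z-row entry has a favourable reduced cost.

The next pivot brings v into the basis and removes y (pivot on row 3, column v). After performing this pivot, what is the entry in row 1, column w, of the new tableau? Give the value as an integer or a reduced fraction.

-2

Pivot element is row 3, column v: 2/3.
Normalize row 3: new (row 3, w) = 0/(2/3) = 0.
row 1 ← row 1 − (2/3)·(new row 3): -2 − (2/3)·0 = -2.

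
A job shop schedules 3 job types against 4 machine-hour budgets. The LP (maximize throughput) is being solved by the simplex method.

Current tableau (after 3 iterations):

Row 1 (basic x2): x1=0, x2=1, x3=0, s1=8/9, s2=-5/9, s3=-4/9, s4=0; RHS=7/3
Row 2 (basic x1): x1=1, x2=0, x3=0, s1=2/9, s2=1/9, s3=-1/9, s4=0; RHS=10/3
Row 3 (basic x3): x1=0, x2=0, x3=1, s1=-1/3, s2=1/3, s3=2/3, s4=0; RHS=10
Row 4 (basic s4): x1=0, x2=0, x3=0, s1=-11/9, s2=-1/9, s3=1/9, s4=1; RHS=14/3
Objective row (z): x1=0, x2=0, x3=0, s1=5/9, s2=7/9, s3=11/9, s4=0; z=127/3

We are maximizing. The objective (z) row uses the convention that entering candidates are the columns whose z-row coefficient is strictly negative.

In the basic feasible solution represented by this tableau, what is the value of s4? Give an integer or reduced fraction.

s4 is basic (row 4); its value is the RHS of that row: 14/3.

14/3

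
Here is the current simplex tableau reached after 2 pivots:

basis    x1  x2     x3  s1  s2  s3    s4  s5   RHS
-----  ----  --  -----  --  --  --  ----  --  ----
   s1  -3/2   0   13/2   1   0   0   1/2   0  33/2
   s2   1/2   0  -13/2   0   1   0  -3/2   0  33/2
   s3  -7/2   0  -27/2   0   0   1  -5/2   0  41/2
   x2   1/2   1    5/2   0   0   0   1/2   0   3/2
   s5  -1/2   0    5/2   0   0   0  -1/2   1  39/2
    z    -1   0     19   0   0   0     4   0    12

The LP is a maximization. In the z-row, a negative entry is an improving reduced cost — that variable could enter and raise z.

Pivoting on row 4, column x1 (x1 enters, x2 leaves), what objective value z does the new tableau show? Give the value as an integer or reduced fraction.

Minimum ratio for x1: (3/2)/(1/2) = 3.
z changes by −(z-row coeff of x1)·ratio = −(-1)·3 = 3.
New z = 12 + 3 = 15.

15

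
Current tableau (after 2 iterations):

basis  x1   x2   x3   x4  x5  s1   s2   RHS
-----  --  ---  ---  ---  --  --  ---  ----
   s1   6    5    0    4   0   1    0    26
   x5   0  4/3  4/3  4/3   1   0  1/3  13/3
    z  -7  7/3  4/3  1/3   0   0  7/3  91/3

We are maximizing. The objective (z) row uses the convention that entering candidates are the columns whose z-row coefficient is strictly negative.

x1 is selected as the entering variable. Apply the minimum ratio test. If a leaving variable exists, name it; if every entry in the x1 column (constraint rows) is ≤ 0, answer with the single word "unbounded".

s1

Ratios: row 1 (s1): 26/6 = 13/3; row 2 (x5): entry 0 ≤ 0, skip.
Minimum ratio is in the s1 row, so s1 leaves.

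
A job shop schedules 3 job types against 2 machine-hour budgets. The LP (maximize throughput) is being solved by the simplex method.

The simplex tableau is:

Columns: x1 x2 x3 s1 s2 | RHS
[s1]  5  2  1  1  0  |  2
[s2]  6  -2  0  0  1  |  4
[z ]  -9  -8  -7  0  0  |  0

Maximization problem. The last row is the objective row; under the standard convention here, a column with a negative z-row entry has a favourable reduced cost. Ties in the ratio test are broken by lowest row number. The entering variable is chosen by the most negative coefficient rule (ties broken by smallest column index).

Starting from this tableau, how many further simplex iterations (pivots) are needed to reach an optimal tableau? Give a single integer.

pivot: x1 in, s1 out → z = 18/5
pivot: x3 in, x1 out → z = 14
No improving column remains; optimal.

2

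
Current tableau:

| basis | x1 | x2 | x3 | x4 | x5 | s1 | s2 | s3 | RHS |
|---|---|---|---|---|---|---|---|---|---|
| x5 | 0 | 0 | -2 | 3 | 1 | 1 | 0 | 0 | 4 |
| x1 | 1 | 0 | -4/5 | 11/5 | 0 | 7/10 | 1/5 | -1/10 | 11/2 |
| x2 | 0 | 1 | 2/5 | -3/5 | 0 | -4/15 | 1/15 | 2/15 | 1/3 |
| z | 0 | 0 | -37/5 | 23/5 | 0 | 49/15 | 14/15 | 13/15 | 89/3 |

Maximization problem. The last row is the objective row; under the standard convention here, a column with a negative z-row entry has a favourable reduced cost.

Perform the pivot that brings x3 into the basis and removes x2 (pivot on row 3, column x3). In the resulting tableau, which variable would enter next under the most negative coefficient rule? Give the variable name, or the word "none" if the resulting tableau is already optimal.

x4

Pivot element 2/5. New z-row = old z-row − (-37/5)·(row 3/(2/5)).
Updated z-row coefficients: x1: 0, x2: 37/2, x3: 0, x4: -13/2, x5: 0, s1: -5/3, s2: 13/6, s3: 10/3.
The most negative is -13/2 in column x4, so x4 would enter next.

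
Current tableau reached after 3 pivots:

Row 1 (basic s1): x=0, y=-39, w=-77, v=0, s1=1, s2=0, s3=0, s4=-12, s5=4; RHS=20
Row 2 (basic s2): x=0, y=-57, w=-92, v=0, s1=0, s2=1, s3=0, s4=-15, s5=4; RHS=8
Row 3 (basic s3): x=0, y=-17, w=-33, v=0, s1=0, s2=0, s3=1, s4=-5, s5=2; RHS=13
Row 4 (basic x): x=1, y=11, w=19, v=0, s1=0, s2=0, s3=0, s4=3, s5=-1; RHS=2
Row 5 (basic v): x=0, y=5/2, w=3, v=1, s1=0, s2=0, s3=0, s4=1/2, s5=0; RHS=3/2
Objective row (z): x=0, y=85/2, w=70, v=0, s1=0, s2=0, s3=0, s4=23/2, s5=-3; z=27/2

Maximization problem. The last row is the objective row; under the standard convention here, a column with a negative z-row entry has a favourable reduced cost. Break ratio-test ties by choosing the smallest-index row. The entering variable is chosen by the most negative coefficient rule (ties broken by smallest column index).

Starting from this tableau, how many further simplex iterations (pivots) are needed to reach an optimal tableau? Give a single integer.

pivot: s5 in, s2 out → z = 39/2
pivot: y in, v out → z = 393/20
No improving column remains; optimal.

2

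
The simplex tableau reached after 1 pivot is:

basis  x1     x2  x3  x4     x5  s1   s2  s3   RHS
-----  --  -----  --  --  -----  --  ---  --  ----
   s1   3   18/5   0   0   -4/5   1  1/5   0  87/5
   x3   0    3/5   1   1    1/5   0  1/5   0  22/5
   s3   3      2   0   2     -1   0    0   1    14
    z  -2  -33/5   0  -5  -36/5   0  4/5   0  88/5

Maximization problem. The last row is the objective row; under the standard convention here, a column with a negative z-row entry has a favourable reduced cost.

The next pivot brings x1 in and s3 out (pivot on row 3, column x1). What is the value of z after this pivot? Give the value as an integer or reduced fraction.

404/15

Minimum ratio for x1: 14/3 = 14/3.
z changes by −(z-row coeff of x1)·ratio = −(-2)·(14/3) = 28/3.
New z = 88/5 + (28/3) = 404/15.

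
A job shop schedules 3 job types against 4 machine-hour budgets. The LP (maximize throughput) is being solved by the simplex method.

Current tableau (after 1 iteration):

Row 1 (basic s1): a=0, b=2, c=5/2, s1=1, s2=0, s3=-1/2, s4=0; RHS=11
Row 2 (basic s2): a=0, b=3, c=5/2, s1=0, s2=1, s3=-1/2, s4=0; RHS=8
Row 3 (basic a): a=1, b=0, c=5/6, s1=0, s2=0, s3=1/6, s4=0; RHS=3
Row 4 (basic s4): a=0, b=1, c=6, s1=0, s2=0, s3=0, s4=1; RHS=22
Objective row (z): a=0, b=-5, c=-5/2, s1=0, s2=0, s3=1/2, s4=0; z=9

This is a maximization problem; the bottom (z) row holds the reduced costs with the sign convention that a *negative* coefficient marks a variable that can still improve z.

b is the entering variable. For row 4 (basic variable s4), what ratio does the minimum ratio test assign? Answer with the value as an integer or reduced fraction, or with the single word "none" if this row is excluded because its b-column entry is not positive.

22

Ratio = RHS / (b entry) = 22 / 1 = 22.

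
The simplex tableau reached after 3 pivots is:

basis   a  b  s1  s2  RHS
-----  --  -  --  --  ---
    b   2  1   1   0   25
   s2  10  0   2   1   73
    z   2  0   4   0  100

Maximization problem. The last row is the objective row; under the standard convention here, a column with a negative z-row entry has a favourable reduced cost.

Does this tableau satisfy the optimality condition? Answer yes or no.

No objective-row coefficient is strictly negative, so no entering variable exists; the tableau is optimal.

yes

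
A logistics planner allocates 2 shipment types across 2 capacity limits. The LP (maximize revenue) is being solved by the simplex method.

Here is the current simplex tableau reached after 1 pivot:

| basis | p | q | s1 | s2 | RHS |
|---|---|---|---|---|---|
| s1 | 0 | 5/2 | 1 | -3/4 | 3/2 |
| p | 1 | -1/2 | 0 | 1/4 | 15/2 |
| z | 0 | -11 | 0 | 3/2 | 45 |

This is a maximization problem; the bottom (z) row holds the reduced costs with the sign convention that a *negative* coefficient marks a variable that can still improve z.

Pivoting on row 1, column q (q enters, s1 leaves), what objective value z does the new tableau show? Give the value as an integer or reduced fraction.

Minimum ratio for q: (3/2)/(5/2) = 3/5.
z changes by −(z-row coeff of q)·ratio = −(-11)·(3/5) = 33/5.
New z = 45 + (33/5) = 258/5.

258/5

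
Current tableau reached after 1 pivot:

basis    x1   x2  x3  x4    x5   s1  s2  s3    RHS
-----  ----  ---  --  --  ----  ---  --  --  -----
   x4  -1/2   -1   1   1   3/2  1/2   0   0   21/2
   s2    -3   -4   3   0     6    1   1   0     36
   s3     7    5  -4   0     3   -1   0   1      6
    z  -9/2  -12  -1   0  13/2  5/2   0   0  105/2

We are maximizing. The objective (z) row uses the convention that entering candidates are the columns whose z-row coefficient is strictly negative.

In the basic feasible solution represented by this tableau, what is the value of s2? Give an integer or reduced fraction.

s2 is basic (row 2); its value is the RHS of that row: 36.

36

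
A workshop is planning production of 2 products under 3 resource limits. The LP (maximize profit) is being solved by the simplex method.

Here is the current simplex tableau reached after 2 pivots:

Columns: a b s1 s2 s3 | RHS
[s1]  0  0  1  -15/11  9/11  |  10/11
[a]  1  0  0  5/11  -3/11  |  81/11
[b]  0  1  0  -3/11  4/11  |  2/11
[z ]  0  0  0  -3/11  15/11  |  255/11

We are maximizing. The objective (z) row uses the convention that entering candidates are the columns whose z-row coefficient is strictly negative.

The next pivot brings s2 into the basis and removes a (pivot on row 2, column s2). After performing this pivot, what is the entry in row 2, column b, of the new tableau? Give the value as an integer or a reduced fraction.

0

Pivot element is row 2, column s2: 5/11.
Normalize row 2: new (row 2, b) = 0/(5/11) = 0.
Row 2 is the pivot row, so the entry is 0.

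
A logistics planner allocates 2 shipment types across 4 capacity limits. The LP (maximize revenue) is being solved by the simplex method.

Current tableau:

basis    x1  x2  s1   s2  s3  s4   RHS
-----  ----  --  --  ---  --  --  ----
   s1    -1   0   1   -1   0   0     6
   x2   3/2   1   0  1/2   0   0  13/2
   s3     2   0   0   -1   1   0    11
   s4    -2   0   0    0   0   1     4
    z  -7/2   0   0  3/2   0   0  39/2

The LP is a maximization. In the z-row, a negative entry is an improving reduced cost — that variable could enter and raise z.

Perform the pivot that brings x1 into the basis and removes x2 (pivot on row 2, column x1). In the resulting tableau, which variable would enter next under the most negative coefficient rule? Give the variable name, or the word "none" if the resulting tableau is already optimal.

Pivot element 3/2. New z-row = old z-row − (-7/2)·(row 2/(3/2)).
Updated z-row coefficients: x1: 0, x2: 7/3, s1: 0, s2: 8/3, s3: 0, s4: 0.
No coefficient is strictly negative; the tableau after this pivot is optimal.

none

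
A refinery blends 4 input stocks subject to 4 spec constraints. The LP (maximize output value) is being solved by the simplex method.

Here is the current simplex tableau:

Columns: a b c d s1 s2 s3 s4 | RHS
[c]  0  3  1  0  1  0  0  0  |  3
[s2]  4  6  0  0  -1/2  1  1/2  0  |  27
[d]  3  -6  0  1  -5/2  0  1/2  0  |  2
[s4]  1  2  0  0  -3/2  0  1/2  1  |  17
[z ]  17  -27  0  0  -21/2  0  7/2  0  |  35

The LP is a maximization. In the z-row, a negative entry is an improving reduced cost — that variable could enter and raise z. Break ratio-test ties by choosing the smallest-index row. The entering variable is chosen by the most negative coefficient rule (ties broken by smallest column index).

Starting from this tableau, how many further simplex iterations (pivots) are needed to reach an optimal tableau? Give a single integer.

2

pivot: b in, c out → z = 62
pivot: s1 in, b out → z = 133/2
No improving column remains; optimal.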